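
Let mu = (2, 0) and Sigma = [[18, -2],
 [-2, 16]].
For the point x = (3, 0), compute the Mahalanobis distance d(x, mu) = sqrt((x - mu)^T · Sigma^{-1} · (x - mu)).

Step 1 — centre the observation: (x - mu) = (1, 0).

Step 2 — invert Sigma. det(Sigma) = 18·16 - (-2)² = 284.
  Sigma^{-1} = (1/det) · [[d, -b], [-b, a]] = [[0.0563, 0.007],
 [0.007, 0.0634]].

Step 3 — form the quadratic (x - mu)^T · Sigma^{-1} · (x - mu):
  Sigma^{-1} · (x - mu) = (0.0563, 0.007).
  (x - mu)^T · [Sigma^{-1} · (x - mu)] = (1)·(0.0563) + (0)·(0.007) = 0.0563.

Step 4 — take square root: d = √(0.0563) ≈ 0.2374.

d(x, mu) = √(0.0563) ≈ 0.2374


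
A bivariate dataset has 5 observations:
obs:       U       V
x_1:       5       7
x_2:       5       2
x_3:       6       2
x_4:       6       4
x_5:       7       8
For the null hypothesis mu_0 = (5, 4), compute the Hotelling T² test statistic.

Step 1 — sample mean vector:
  mean(U) = (5 + 5 + 6 + 6 + 7) / 5 = 29/5 = 5.8
  mean(V) = (7 + 2 + 2 + 4 + 8) / 5 = 23/5 = 4.6
  x̄ = (5.8, 4.6),  deviation x̄ - mu_0 = (5.8, 4.6) - (5, 4) = (0.8, 0.6).

Step 2 — sample covariance matrix, S[i,j] = (1/(n-1)) · Σ_k (x_{k,i} - mean_i) · (x_{k,j} - mean_j), divisor n-1 = 4:
  S[U,U] = ((-0.8)·(-0.8) + (-0.8)·(-0.8) + (0.2)·(0.2) + (0.2)·(0.2) + (1.2)·(1.2)) / 4 = 2.8/4 = 0.7
  S[U,V] = ((-0.8)·(2.4) + (-0.8)·(-2.6) + (0.2)·(-2.6) + (0.2)·(-0.6) + (1.2)·(3.4)) / 4 = 3.6/4 = 0.9
  S[V,V] = ((2.4)·(2.4) + (-2.6)·(-2.6) + (-2.6)·(-2.6) + (-0.6)·(-0.6) + (3.4)·(3.4)) / 4 = 31.2/4 = 7.8
  S = [[0.7, 0.9],
 [0.9, 7.8]].

Step 3 — invert S. det(S) = 0.7·7.8 - (0.9)² = 4.65.
  S^{-1} = (1/det) · [[d, -b], [-b, a]] = [[1.6774, -0.1935],
 [-0.1935, 0.1505]].

Step 4 — quadratic form (x̄ - mu_0)^T · S^{-1} · (x̄ - mu_0):
  S^{-1} · (x̄ - mu_0) = (1.2258, -0.0645),
  (x̄ - mu_0)^T · [...] = (0.8)·(1.2258) + (0.6)·(-0.0645) = 0.9419.

Step 5 — scale by n: T² = 5 · 0.9419 = 4.7097.

T² ≈ 4.7097


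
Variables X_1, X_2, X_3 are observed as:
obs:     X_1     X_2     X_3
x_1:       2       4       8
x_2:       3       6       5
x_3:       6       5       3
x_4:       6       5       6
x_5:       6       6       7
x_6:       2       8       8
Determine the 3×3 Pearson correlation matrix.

Step 1 — column means:
  mean(X_1) = (2 + 3 + 6 + 6 + 6 + 2) / 6 = 25/6 = 4.1667
  mean(X_2) = (4 + 6 + 5 + 5 + 6 + 8) / 6 = 34/6 = 5.6667
  mean(X_3) = (8 + 5 + 3 + 6 + 7 + 8) / 6 = 37/6 = 6.1667

Step 2 — sample variances and covariances s[i,j] = (1/(n-1)) · Σ_k (x_{k,i} - mean_i) · (x_{k,j} - mean_j), with n-1 = 5:
  s[X_1,X_1] = ((-2.1667)·(-2.1667) + (-1.1667)·(-1.1667) + (1.8333)·(1.8333) + (1.8333)·(1.8333) + (1.8333)·(1.8333) + (-2.1667)·(-2.1667)) / 5 = 20.8333/5 = 4.1667
  s[X_1,X_2] = ((-2.1667)·(-1.6667) + (-1.1667)·(0.3333) + (1.8333)·(-0.6667) + (1.8333)·(-0.6667) + (1.8333)·(0.3333) + (-2.1667)·(2.3333)) / 5 = -3.6667/5 = -0.7333
  s[X_1,X_3] = ((-2.1667)·(1.8333) + (-1.1667)·(-1.1667) + (1.8333)·(-3.1667) + (1.8333)·(-0.1667) + (1.8333)·(0.8333) + (-2.1667)·(1.8333)) / 5 = -11.1667/5 = -2.2333
  s[X_2,X_2] = ((-1.6667)·(-1.6667) + (0.3333)·(0.3333) + (-0.6667)·(-0.6667) + (-0.6667)·(-0.6667) + (0.3333)·(0.3333) + (2.3333)·(2.3333)) / 5 = 9.3333/5 = 1.8667
  s[X_2,X_3] = ((-1.6667)·(1.8333) + (0.3333)·(-1.1667) + (-0.6667)·(-3.1667) + (-0.6667)·(-0.1667) + (0.3333)·(0.8333) + (2.3333)·(1.8333)) / 5 = 3.3333/5 = 0.6667
  s[X_3,X_3] = ((1.8333)·(1.8333) + (-1.1667)·(-1.1667) + (-3.1667)·(-3.1667) + (-0.1667)·(-0.1667) + (0.8333)·(0.8333) + (1.8333)·(1.8333)) / 5 = 18.8333/5 = 3.7667
  Sample standard deviations s_i = √(s[i,i]):
  s(X_1) = √(4.1667) = 2.0412
  s(X_2) = √(1.8667) = 1.3663
  s(X_3) = √(3.7667) = 1.9408

Step 3 — r_{ij} = s_{ij} / (s_i · s_j):
  r[X_1,X_1] = 1 (diagonal).
  r[X_1,X_2] = -0.7333 / (2.0412 · 1.3663) = -0.7333 / 2.7889 = -0.263
  r[X_1,X_3] = -2.2333 / (2.0412 · 1.9408) = -2.2333 / 3.9616 = -0.5637
  r[X_2,X_2] = 1 (diagonal).
  r[X_2,X_3] = 0.6667 / (1.3663 · 1.9408) = 0.6667 / 2.6516 = 0.2514
  r[X_3,X_3] = 1 (diagonal).

R is symmetric with unit diagonal. Assembling:

R = [[1, -0.263, -0.5637],
 [-0.263, 1, 0.2514],
 [-0.5637, 0.2514, 1]]


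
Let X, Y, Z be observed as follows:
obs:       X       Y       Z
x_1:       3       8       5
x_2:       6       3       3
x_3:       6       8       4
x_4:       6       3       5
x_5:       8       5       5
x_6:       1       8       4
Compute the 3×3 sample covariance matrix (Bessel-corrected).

Step 1 — column means:
  mean(X) = (3 + 6 + 6 + 6 + 8 + 1) / 6 = 30/6 = 5
  mean(Y) = (8 + 3 + 8 + 3 + 5 + 8) / 6 = 35/6 = 5.8333
  mean(Z) = (5 + 3 + 4 + 5 + 5 + 4) / 6 = 26/6 = 4.3333

Step 2 — sample covariance S[i,j] = (1/(n-1)) · Σ_k (x_{k,i} - mean_i) · (x_{k,j} - mean_j), with n-1 = 5.
  S[X,X] = ((-2)·(-2) + (1)·(1) + (1)·(1) + (1)·(1) + (3)·(3) + (-4)·(-4)) / 5 = 32/5 = 6.4
  S[X,Y] = ((-2)·(2.1667) + (1)·(-2.8333) + (1)·(2.1667) + (1)·(-2.8333) + (3)·(-0.8333) + (-4)·(2.1667)) / 5 = -19/5 = -3.8
  S[X,Z] = ((-2)·(0.6667) + (1)·(-1.3333) + (1)·(-0.3333) + (1)·(0.6667) + (3)·(0.6667) + (-4)·(-0.3333)) / 5 = 1/5 = 0.2
  S[Y,Y] = ((2.1667)·(2.1667) + (-2.8333)·(-2.8333) + (2.1667)·(2.1667) + (-2.8333)·(-2.8333) + (-0.8333)·(-0.8333) + (2.1667)·(2.1667)) / 5 = 30.8333/5 = 6.1667
  S[Y,Z] = ((2.1667)·(0.6667) + (-2.8333)·(-1.3333) + (2.1667)·(-0.3333) + (-2.8333)·(0.6667) + (-0.8333)·(0.6667) + (2.1667)·(-0.3333)) / 5 = 1.3333/5 = 0.2667
  S[Z,Z] = ((0.6667)·(0.6667) + (-1.3333)·(-1.3333) + (-0.3333)·(-0.3333) + (0.6667)·(0.6667) + (0.6667)·(0.6667) + (-0.3333)·(-0.3333)) / 5 = 3.3333/5 = 0.6667

S is symmetric (S[j,i] = S[i,j]). Assembling:

S = [[6.4, -3.8, 0.2],
 [-3.8, 6.1667, 0.2667],
 [0.2, 0.2667, 0.6667]]


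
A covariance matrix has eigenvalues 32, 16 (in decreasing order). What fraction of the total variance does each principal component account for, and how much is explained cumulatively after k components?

Step 1 — total variance = trace(Sigma) = Σ λ_i = 32 + 16 = 48.

Step 2 — fraction explained by component i = λ_i / Σ λ:
  PC1: 32/48 = 0.6667
  PC2: 16/48 = 0.3333

Step 3 — cumulative fraction after k components = (λ_1 + ... + λ_k) / Σ λ:
  k = 1: 32/48 = 0.6667
  k = 2: (32 + 16)/48 = 48/48 = 1

Summary (fraction, with percent):

explained: PC1 0.6667 (66.67%), PC2 0.3333 (33.33%);  cumulative: 0.6667, 1


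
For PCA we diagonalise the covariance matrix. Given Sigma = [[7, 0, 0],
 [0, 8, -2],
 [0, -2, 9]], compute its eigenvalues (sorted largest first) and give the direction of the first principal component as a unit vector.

Step 1 — characteristic polynomial p(λ) = det(λI - Sigma) = λ³ - tr·λ² + c_1·λ - det, where tr = trace, c_1 = sum of the principal 2×2 minors, det = det(Sigma):
  tr = 7 + 8 + 9 = 24,
  c_1 = (7·8 - (0)²) + (7·9 - (0)²) + (8·9 - (-2)²) = 56 + 63 + 68 = 187,
  det = 7·(8·9 - (-2)²) - (0)·((0)·9 - (-2)·(0)) + (0)·((0)·(-2) - 8·(0)) = 7·(68) - (0)·(0) + (0)·(0) = 476.
  So p(λ) = λ³ - 24λ² + 187λ - 476.
Step 2 — look for an integer root (rational root theorem: any rational root is an integer divisor of 476). Testing λ = 7:
  p(7) = 343 - 1176 + 1309 - 476 = 0  ✓
  Dividing out (λ - 7): p(λ) = (λ - 7)(λ² - 17λ + 68).
Step 3 — remaining eigenvalues from the quadratic λ² - 17λ + 68 = 0:
  Δ = 17² - 4·68 = 289 - 272 = 17,  λ = (17 ± √17)/2 = (17 ± 4.1231)/2 ≈ 10.5616 or 6.4384.
  Sorted: λ_1 = 10.5616,  λ_2 = 7,  λ_3 = 6.4384  (check: sum = 24 = tr ✓).

Step 4 — unit eigenvector for λ_1 ≈ 10.5616: v spans the null space of (Sigma - λ_1 I), whose rows are
  r_1 = (-3.5616, 0, 0),  r_2 = (0, -2.5616, -2),  r_3 = (0, -2, -1.5616).
  v is orthogonal to every row, so take v ∝ r_1 × r_2 = ((0)·(-2) - (0)·(-2.5616), (0)·(0) - (-3.5616)·(-2), (-3.5616)·(-2.5616) - (0)·(0)) ≈ (0, -7.1231, 9.1231).
  Rescale (multiply by -1 so the first nonzero entry is positive): u = (0, 7.1231, -9.1231).
  ||u|| = √((0)² + (7.1231)² + (-9.1231)²) = √(133.9697) ≈ 11.5745,  v_1 = u/||u|| ≈ (0, 0.6154, -0.7882) (||v_1|| = 1).

λ_1 = 10.5616,  λ_2 = 7,  λ_3 = 6.4384;  v_1 ≈ (0, 0.6154, -0.7882)


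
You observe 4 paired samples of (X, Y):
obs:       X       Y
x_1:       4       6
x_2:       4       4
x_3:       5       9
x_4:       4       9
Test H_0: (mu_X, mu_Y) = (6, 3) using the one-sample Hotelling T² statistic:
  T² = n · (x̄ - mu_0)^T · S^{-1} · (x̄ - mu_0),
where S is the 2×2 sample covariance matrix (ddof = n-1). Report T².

Step 1 — sample mean vector:
  mean(X) = (4 + 4 + 5 + 4) / 4 = 17/4 = 4.25
  mean(Y) = (6 + 4 + 9 + 9) / 4 = 28/4 = 7
  x̄ = (4.25, 7),  deviation x̄ - mu_0 = (4.25, 7) - (6, 3) = (-1.75, 4).

Step 2 — sample covariance matrix, S[i,j] = (1/(n-1)) · Σ_k (x_{k,i} - mean_i) · (x_{k,j} - mean_j), divisor n-1 = 3:
  S[X,X] = ((-0.25)·(-0.25) + (-0.25)·(-0.25) + (0.75)·(0.75) + (-0.25)·(-0.25)) / 3 = 0.75/3 = 0.25
  S[X,Y] = ((-0.25)·(-1) + (-0.25)·(-3) + (0.75)·(2) + (-0.25)·(2)) / 3 = 2/3 = 0.6667
  S[Y,Y] = ((-1)·(-1) + (-3)·(-3) + (2)·(2) + (2)·(2)) / 3 = 18/3 = 6
  S = [[0.25, 0.6667],
 [0.6667, 6]].

Step 3 — invert S. det(S) = 0.25·6 - (0.6667)² = 1.0556.
  S^{-1} = (1/det) · [[d, -b], [-b, a]] = [[5.6842, -0.6316],
 [-0.6316, 0.2368]].

Step 4 — quadratic form (x̄ - mu_0)^T · S^{-1} · (x̄ - mu_0):
  S^{-1} · (x̄ - mu_0) = (-12.4737, 2.0526),
  (x̄ - mu_0)^T · [...] = (-1.75)·(-12.4737) + (4)·(2.0526) = 30.0395.

Step 5 — scale by n: T² = 4 · 30.0395 = 120.1579.

T² ≈ 120.1579


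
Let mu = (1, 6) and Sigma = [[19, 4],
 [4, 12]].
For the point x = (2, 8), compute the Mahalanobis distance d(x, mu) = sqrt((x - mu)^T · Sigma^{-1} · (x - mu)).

Step 1 — centre the observation: (x - mu) = (1, 2).

Step 2 — invert Sigma. det(Sigma) = 19·12 - (4)² = 212.
  Sigma^{-1} = (1/det) · [[d, -b], [-b, a]] = [[0.0566, -0.0189],
 [-0.0189, 0.0896]].

Step 3 — form the quadratic (x - mu)^T · Sigma^{-1} · (x - mu):
  Sigma^{-1} · (x - mu) = (0.0189, 0.1604).
  (x - mu)^T · [Sigma^{-1} · (x - mu)] = (1)·(0.0189) + (2)·(0.1604) = 0.3396.

Step 4 — take square root: d = √(0.3396) ≈ 0.5828.

d(x, mu) = √(0.3396) ≈ 0.5828


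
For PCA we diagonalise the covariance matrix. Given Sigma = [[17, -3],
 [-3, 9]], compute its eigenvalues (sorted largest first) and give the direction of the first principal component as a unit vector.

Step 1 — characteristic polynomial of 2×2 Sigma:
  det(Sigma - λI) = λ² - trace · λ + det = 0.
  trace = 17 + 9 = 26, det = 17·9 - (-3)² = 144.
Step 2 — discriminant:
  Δ = trace² - 4·det = 676 - 576 = 100.
Step 3 — eigenvalues:
  λ = (trace ± √Δ)/2 = (26 ± 10)/2,
  λ_1 = 18,  λ_2 = 8.

Step 4 — unit eigenvector for λ_1: solve (Sigma - λ_1 I)v = 0. First row:
  (17 - 18)·v_x + (-3)·v_y = 0, i.e. (-1)·v_x + (-3)·v_y = 0,
  so v ∝ (b, λ_1 - a) = (-3, 1); multiply by -1 so the first entry is positive: u = (3, -1).
  ||u|| = √((3)² + (-1)²) = √(10) ≈ 3.1623,
  v_1 = u/||u|| ≈ (0.9487, -0.3162) (||v_1|| = 1).

λ_1 = 18,  λ_2 = 8;  v_1 ≈ (0.9487, -0.3162)


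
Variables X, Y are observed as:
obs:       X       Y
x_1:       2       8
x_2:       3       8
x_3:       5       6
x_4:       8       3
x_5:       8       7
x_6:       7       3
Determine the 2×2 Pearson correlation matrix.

Step 1 — column means:
  mean(X) = (2 + 3 + 5 + 8 + 8 + 7) / 6 = 33/6 = 5.5
  mean(Y) = (8 + 8 + 6 + 3 + 7 + 3) / 6 = 35/6 = 5.8333

Step 2 — sample variances and covariances s[i,j] = (1/(n-1)) · Σ_k (x_{k,i} - mean_i) · (x_{k,j} - mean_j), with n-1 = 5:
  s[X,X] = ((-3.5)·(-3.5) + (-2.5)·(-2.5) + (-0.5)·(-0.5) + (2.5)·(2.5) + (2.5)·(2.5) + (1.5)·(1.5)) / 5 = 33.5/5 = 6.7
  s[X,Y] = ((-3.5)·(2.1667) + (-2.5)·(2.1667) + (-0.5)·(0.1667) + (2.5)·(-2.8333) + (2.5)·(1.1667) + (1.5)·(-2.8333)) / 5 = -21.5/5 = -4.3
  s[Y,Y] = ((2.1667)·(2.1667) + (2.1667)·(2.1667) + (0.1667)·(0.1667) + (-2.8333)·(-2.8333) + (1.1667)·(1.1667) + (-2.8333)·(-2.8333)) / 5 = 26.8333/5 = 5.3667
  Sample standard deviations s_i = √(s[i,i]):
  s(X) = √(6.7) = 2.5884
  s(Y) = √(5.3667) = 2.3166

Step 3 — r_{ij} = s_{ij} / (s_i · s_j):
  r[X,X] = 1 (diagonal).
  r[X,Y] = -4.3 / (2.5884 · 2.3166) = -4.3 / 5.9964 = -0.7171
  r[Y,Y] = 1 (diagonal).

R is symmetric with unit diagonal. Assembling:

R = [[1, -0.7171],
 [-0.7171, 1]]


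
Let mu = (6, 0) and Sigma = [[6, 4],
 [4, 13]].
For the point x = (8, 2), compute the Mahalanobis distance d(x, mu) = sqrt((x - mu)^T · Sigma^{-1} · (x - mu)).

Step 1 — centre the observation: (x - mu) = (2, 2).

Step 2 — invert Sigma. det(Sigma) = 6·13 - (4)² = 62.
  Sigma^{-1} = (1/det) · [[d, -b], [-b, a]] = [[0.2097, -0.0645],
 [-0.0645, 0.0968]].

Step 3 — form the quadratic (x - mu)^T · Sigma^{-1} · (x - mu):
  Sigma^{-1} · (x - mu) = (0.2903, 0.0645).
  (x - mu)^T · [Sigma^{-1} · (x - mu)] = (2)·(0.2903) + (2)·(0.0645) = 0.7097.

Step 4 — take square root: d = √(0.7097) ≈ 0.8424.

d(x, mu) = √(0.7097) ≈ 0.8424


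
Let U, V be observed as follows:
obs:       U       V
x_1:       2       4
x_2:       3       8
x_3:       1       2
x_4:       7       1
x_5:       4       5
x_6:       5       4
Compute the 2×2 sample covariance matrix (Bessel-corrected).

Step 1 — column means:
  mean(U) = (2 + 3 + 1 + 7 + 4 + 5) / 6 = 22/6 = 3.6667
  mean(V) = (4 + 8 + 2 + 1 + 5 + 4) / 6 = 24/6 = 4

Step 2 — sample covariance S[i,j] = (1/(n-1)) · Σ_k (x_{k,i} - mean_i) · (x_{k,j} - mean_j), with n-1 = 5.
  S[U,U] = ((-1.6667)·(-1.6667) + (-0.6667)·(-0.6667) + (-2.6667)·(-2.6667) + (3.3333)·(3.3333) + (0.3333)·(0.3333) + (1.3333)·(1.3333)) / 5 = 23.3333/5 = 4.6667
  S[U,V] = ((-1.6667)·(0) + (-0.6667)·(4) + (-2.6667)·(-2) + (3.3333)·(-3) + (0.3333)·(1) + (1.3333)·(0)) / 5 = -7/5 = -1.4
  S[V,V] = ((0)·(0) + (4)·(4) + (-2)·(-2) + (-3)·(-3) + (1)·(1) + (0)·(0)) / 5 = 30/5 = 6

S is symmetric (S[j,i] = S[i,j]). Assembling:

S = [[4.6667, -1.4],
 [-1.4, 6]]


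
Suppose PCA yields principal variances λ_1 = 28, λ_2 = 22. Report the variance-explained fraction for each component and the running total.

Step 1 — total variance = trace(Sigma) = Σ λ_i = 28 + 22 = 50.

Step 2 — fraction explained by component i = λ_i / Σ λ:
  PC1: 28/50 = 0.56
  PC2: 22/50 = 0.44

Step 3 — cumulative fraction after k components = (λ_1 + ... + λ_k) / Σ λ:
  k = 1: 28/50 = 0.56
  k = 2: (28 + 22)/50 = 50/50 = 1

Summary (fraction, with percent):

explained: PC1 0.56 (56%), PC2 0.44 (44%);  cumulative: 0.56, 1


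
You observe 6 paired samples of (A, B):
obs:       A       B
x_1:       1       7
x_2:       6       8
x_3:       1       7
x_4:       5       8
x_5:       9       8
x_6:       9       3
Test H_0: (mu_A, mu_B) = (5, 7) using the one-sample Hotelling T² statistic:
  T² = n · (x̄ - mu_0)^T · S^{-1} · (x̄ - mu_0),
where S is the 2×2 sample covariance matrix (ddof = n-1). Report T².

Step 1 — sample mean vector:
  mean(A) = (1 + 6 + 1 + 5 + 9 + 9) / 6 = 31/6 = 5.1667
  mean(B) = (7 + 8 + 7 + 8 + 8 + 3) / 6 = 41/6 = 6.8333
  x̄ = (5.1667, 6.8333),  deviation x̄ - mu_0 = (5.1667, 6.8333) - (5, 7) = (0.1667, -0.1667).

Step 2 — sample covariance matrix, S[i,j] = (1/(n-1)) · Σ_k (x_{k,i} - mean_i) · (x_{k,j} - mean_j), divisor n-1 = 5:
  S[A,A] = ((-4.1667)·(-4.1667) + (0.8333)·(0.8333) + (-4.1667)·(-4.1667) + (-0.1667)·(-0.1667) + (3.8333)·(3.8333) + (3.8333)·(3.8333)) / 5 = 64.8333/5 = 12.9667
  S[A,B] = ((-4.1667)·(0.1667) + (0.8333)·(1.1667) + (-4.1667)·(0.1667) + (-0.1667)·(1.1667) + (3.8333)·(1.1667) + (3.8333)·(-3.8333)) / 5 = -10.8333/5 = -2.1667
  S[B,B] = ((0.1667)·(0.1667) + (1.1667)·(1.1667) + (0.1667)·(0.1667) + (1.1667)·(1.1667) + (1.1667)·(1.1667) + (-3.8333)·(-3.8333)) / 5 = 18.8333/5 = 3.7667
  S = [[12.9667, -2.1667],
 [-2.1667, 3.7667]].

Step 3 — invert S. det(S) = 12.9667·3.7667 - (-2.1667)² = 44.1467.
  S^{-1} = (1/det) · [[d, -b], [-b, a]] = [[0.0853, 0.0491],
 [0.0491, 0.2937]].

Step 4 — quadratic form (x̄ - mu_0)^T · S^{-1} · (x̄ - mu_0):
  S^{-1} · (x̄ - mu_0) = (0.006, -0.0408),
  (x̄ - mu_0)^T · [...] = (0.1667)·(0.006) + (-0.1667)·(-0.0408) = 0.0078.

Step 5 — scale by n: T² = 6 · 0.0078 = 0.0468.

T² ≈ 0.0468


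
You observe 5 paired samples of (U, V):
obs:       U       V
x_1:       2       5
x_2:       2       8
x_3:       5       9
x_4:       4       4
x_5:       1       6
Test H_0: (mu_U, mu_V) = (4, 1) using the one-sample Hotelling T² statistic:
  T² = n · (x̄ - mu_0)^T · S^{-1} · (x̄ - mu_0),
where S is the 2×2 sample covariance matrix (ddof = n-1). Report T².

Step 1 — sample mean vector:
  mean(U) = (2 + 2 + 5 + 4 + 1) / 5 = 14/5 = 2.8
  mean(V) = (5 + 8 + 9 + 4 + 6) / 5 = 32/5 = 6.4
  x̄ = (2.8, 6.4),  deviation x̄ - mu_0 = (2.8, 6.4) - (4, 1) = (-1.2, 5.4).

Step 2 — sample covariance matrix, S[i,j] = (1/(n-1)) · Σ_k (x_{k,i} - mean_i) · (x_{k,j} - mean_j), divisor n-1 = 4:
  S[U,U] = ((-0.8)·(-0.8) + (-0.8)·(-0.8) + (2.2)·(2.2) + (1.2)·(1.2) + (-1.8)·(-1.8)) / 4 = 10.8/4 = 2.7
  S[U,V] = ((-0.8)·(-1.4) + (-0.8)·(1.6) + (2.2)·(2.6) + (1.2)·(-2.4) + (-1.8)·(-0.4)) / 4 = 3.4/4 = 0.85
  S[V,V] = ((-1.4)·(-1.4) + (1.6)·(1.6) + (2.6)·(2.6) + (-2.4)·(-2.4) + (-0.4)·(-0.4)) / 4 = 17.2/4 = 4.3
  S = [[2.7, 0.85],
 [0.85, 4.3]].

Step 3 — invert S. det(S) = 2.7·4.3 - (0.85)² = 10.8875.
  S^{-1} = (1/det) · [[d, -b], [-b, a]] = [[0.3949, -0.0781],
 [-0.0781, 0.248]].

Step 4 — quadratic form (x̄ - mu_0)^T · S^{-1} · (x̄ - mu_0):
  S^{-1} · (x̄ - mu_0) = (-0.8955, 1.4328),
  (x̄ - mu_0)^T · [...] = (-1.2)·(-0.8955) + (5.4)·(1.4328) = 8.8119.

Step 5 — scale by n: T² = 5 · 8.8119 = 44.0597.

T² ≈ 44.0597


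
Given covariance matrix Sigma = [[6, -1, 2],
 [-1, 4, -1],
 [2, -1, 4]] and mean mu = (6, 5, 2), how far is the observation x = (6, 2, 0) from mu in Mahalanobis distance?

Step 1 — centre the observation: (x - mu) = (0, -3, -2).

Step 2 — invert Sigma (cofactor / det for 3×3, or solve directly):
  Sigma^{-1} = [[0.2027, 0.027, -0.0946],
 [0.027, 0.2703, 0.0541],
 [-0.0946, 0.0541, 0.3108]].

Step 3 — form the quadratic (x - mu)^T · Sigma^{-1} · (x - mu):
  Sigma^{-1} · (x - mu) = (0.1081, -0.9189, -0.7838).
  (x - mu)^T · [Sigma^{-1} · (x - mu)] = (0)·(0.1081) + (-3)·(-0.9189) + (-2)·(-0.7838) = 4.3243.

Step 4 — take square root: d = √(4.3243) ≈ 2.0795.

d(x, mu) = √(4.3243) ≈ 2.0795


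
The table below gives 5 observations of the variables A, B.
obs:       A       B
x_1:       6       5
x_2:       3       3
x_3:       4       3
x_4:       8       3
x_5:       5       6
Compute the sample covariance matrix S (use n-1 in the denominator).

Step 1 — column means:
  mean(A) = (6 + 3 + 4 + 8 + 5) / 5 = 26/5 = 5.2
  mean(B) = (5 + 3 + 3 + 3 + 6) / 5 = 20/5 = 4

Step 2 — sample covariance S[i,j] = (1/(n-1)) · Σ_k (x_{k,i} - mean_i) · (x_{k,j} - mean_j), with n-1 = 4.
  S[A,A] = ((0.8)·(0.8) + (-2.2)·(-2.2) + (-1.2)·(-1.2) + (2.8)·(2.8) + (-0.2)·(-0.2)) / 4 = 14.8/4 = 3.7
  S[A,B] = ((0.8)·(1) + (-2.2)·(-1) + (-1.2)·(-1) + (2.8)·(-1) + (-0.2)·(2)) / 4 = 1/4 = 0.25
  S[B,B] = ((1)·(1) + (-1)·(-1) + (-1)·(-1) + (-1)·(-1) + (2)·(2)) / 4 = 8/4 = 2

S is symmetric (S[j,i] = S[i,j]). Assembling:

S = [[3.7, 0.25],
 [0.25, 2]]


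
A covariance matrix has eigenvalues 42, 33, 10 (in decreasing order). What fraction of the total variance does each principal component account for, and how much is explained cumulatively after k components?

Step 1 — total variance = trace(Sigma) = Σ λ_i = 42 + 33 + 10 = 85.

Step 2 — fraction explained by component i = λ_i / Σ λ:
  PC1: 42/85 = 0.4941
  PC2: 33/85 = 0.3882
  PC3: 10/85 = 0.1176

Step 3 — cumulative fraction after k components = (λ_1 + ... + λ_k) / Σ λ:
  k = 1: 42/85 = 0.4941
  k = 2: (42 + 33)/85 = 75/85 = 0.8824
  k = 3: (42 + 33 + 10)/85 = 85/85 = 1

Summary (fraction, with percent):

explained: PC1 0.4941 (49.41%), PC2 0.3882 (38.82%), PC3 0.1176 (11.76%);  cumulative: 0.4941, 0.8824, 1


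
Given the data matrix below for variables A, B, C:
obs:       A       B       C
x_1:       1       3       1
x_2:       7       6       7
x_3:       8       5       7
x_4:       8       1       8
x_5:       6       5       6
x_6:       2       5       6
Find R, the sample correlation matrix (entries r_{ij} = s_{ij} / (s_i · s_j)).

Step 1 — column means:
  mean(A) = (1 + 7 + 8 + 8 + 6 + 2) / 6 = 32/6 = 5.3333
  mean(B) = (3 + 6 + 5 + 1 + 5 + 5) / 6 = 25/6 = 4.1667
  mean(C) = (1 + 7 + 7 + 8 + 6 + 6) / 6 = 35/6 = 5.8333

Step 2 — sample variances and covariances s[i,j] = (1/(n-1)) · Σ_k (x_{k,i} - mean_i) · (x_{k,j} - mean_j), with n-1 = 5:
  s[A,A] = ((-4.3333)·(-4.3333) + (1.6667)·(1.6667) + (2.6667)·(2.6667) + (2.6667)·(2.6667) + (0.6667)·(0.6667) + (-3.3333)·(-3.3333)) / 5 = 47.3333/5 = 9.4667
  s[A,B] = ((-4.3333)·(-1.1667) + (1.6667)·(1.8333) + (2.6667)·(0.8333) + (2.6667)·(-3.1667) + (0.6667)·(0.8333) + (-3.3333)·(0.8333)) / 5 = -0.3333/5 = -0.0667
  s[A,C] = ((-4.3333)·(-4.8333) + (1.6667)·(1.1667) + (2.6667)·(1.1667) + (2.6667)·(2.1667) + (0.6667)·(0.1667) + (-3.3333)·(0.1667)) / 5 = 31.3333/5 = 6.2667
  s[B,B] = ((-1.1667)·(-1.1667) + (1.8333)·(1.8333) + (0.8333)·(0.8333) + (-3.1667)·(-3.1667) + (0.8333)·(0.8333) + (0.8333)·(0.8333)) / 5 = 16.8333/5 = 3.3667
  s[B,C] = ((-1.1667)·(-4.8333) + (1.8333)·(1.1667) + (0.8333)·(1.1667) + (-3.1667)·(2.1667) + (0.8333)·(0.1667) + (0.8333)·(0.1667)) / 5 = 2.1667/5 = 0.4333
  s[C,C] = ((-4.8333)·(-4.8333) + (1.1667)·(1.1667) + (1.1667)·(1.1667) + (2.1667)·(2.1667) + (0.1667)·(0.1667) + (0.1667)·(0.1667)) / 5 = 30.8333/5 = 6.1667
  Sample standard deviations s_i = √(s[i,i]):
  s(A) = √(9.4667) = 3.0768
  s(B) = √(3.3667) = 1.8348
  s(C) = √(6.1667) = 2.4833

Step 3 — r_{ij} = s_{ij} / (s_i · s_j):
  r[A,A] = 1 (diagonal).
  r[A,B] = -0.0667 / (3.0768 · 1.8348) = -0.0667 / 5.6455 = -0.0118
  r[A,C] = 6.2667 / (3.0768 · 2.4833) = 6.2667 / 7.6405 = 0.8202
  r[B,B] = 1 (diagonal).
  r[B,C] = 0.4333 / (1.8348 · 2.4833) = 0.4333 / 4.5564 = 0.0951
  r[C,C] = 1 (diagonal).

R is symmetric with unit diagonal. Assembling:

R = [[1, -0.0118, 0.8202],
 [-0.0118, 1, 0.0951],
 [0.8202, 0.0951, 1]]


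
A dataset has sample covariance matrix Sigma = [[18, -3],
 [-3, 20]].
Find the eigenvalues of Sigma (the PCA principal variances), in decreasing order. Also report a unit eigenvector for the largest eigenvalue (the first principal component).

Step 1 — characteristic polynomial of 2×2 Sigma:
  det(Sigma - λI) = λ² - trace · λ + det = 0.
  trace = 18 + 20 = 38, det = 18·20 - (-3)² = 351.
Step 2 — discriminant:
  Δ = trace² - 4·det = 1444 - 1404 = 40.
Step 3 — eigenvalues:
  λ = (trace ± √Δ)/2 = (38 ± 6.3246)/2,
  λ_1 = 22.1623,  λ_2 = 15.8377.

Step 4 — unit eigenvector for λ_1: solve (Sigma - λ_1 I)v = 0. First row:
  (18 - 22.1623)·v_x + (-3)·v_y = 0, i.e. (-4.1623)·v_x + (-3)·v_y = 0,
  so v ∝ (b, λ_1 - a) = (-3, 4.1623); multiply by -1 so the first entry is positive: u = (3, -4.1623).
  ||u|| = √((3)² + (-4.1623)²) = √(26.3246) ≈ 5.1307,
  v_1 = u/||u|| ≈ (0.5847, -0.8112) (||v_1|| = 1).

λ_1 = 22.1623,  λ_2 = 15.8377;  v_1 ≈ (0.5847, -0.8112)


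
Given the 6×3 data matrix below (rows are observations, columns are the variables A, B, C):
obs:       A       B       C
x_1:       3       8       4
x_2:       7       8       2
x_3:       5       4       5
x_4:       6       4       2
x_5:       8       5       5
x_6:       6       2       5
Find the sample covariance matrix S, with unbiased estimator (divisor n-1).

Step 1 — column means:
  mean(A) = (3 + 7 + 5 + 6 + 8 + 6) / 6 = 35/6 = 5.8333
  mean(B) = (8 + 8 + 4 + 4 + 5 + 2) / 6 = 31/6 = 5.1667
  mean(C) = (4 + 2 + 5 + 2 + 5 + 5) / 6 = 23/6 = 3.8333

Step 2 — sample covariance S[i,j] = (1/(n-1)) · Σ_k (x_{k,i} - mean_i) · (x_{k,j} - mean_j), with n-1 = 5.
  S[A,A] = ((-2.8333)·(-2.8333) + (1.1667)·(1.1667) + (-0.8333)·(-0.8333) + (0.1667)·(0.1667) + (2.1667)·(2.1667) + (0.1667)·(0.1667)) / 5 = 14.8333/5 = 2.9667
  S[A,B] = ((-2.8333)·(2.8333) + (1.1667)·(2.8333) + (-0.8333)·(-1.1667) + (0.1667)·(-1.1667) + (2.1667)·(-0.1667) + (0.1667)·(-3.1667)) / 5 = -4.8333/5 = -0.9667
  S[A,C] = ((-2.8333)·(0.1667) + (1.1667)·(-1.8333) + (-0.8333)·(1.1667) + (0.1667)·(-1.8333) + (2.1667)·(1.1667) + (0.1667)·(1.1667)) / 5 = -1.1667/5 = -0.2333
  S[B,B] = ((2.8333)·(2.8333) + (2.8333)·(2.8333) + (-1.1667)·(-1.1667) + (-1.1667)·(-1.1667) + (-0.1667)·(-0.1667) + (-3.1667)·(-3.1667)) / 5 = 28.8333/5 = 5.7667
  S[B,C] = ((2.8333)·(0.1667) + (2.8333)·(-1.8333) + (-1.1667)·(1.1667) + (-1.1667)·(-1.8333) + (-0.1667)·(1.1667) + (-3.1667)·(1.1667)) / 5 = -7.8333/5 = -1.5667
  S[C,C] = ((0.1667)·(0.1667) + (-1.8333)·(-1.8333) + (1.1667)·(1.1667) + (-1.8333)·(-1.8333) + (1.1667)·(1.1667) + (1.1667)·(1.1667)) / 5 = 10.8333/5 = 2.1667

S is symmetric (S[j,i] = S[i,j]). Assembling:

S = [[2.9667, -0.9667, -0.2333],
 [-0.9667, 5.7667, -1.5667],
 [-0.2333, -1.5667, 2.1667]]


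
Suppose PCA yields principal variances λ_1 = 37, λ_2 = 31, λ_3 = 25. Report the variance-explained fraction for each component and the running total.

Step 1 — total variance = trace(Sigma) = Σ λ_i = 37 + 31 + 25 = 93.

Step 2 — fraction explained by component i = λ_i / Σ λ:
  PC1: 37/93 = 0.3978
  PC2: 31/93 = 0.3333
  PC3: 25/93 = 0.2688

Step 3 — cumulative fraction after k components = (λ_1 + ... + λ_k) / Σ λ:
  k = 1: 37/93 = 0.3978
  k = 2: (37 + 31)/93 = 68/93 = 0.7312
  k = 3: (37 + 31 + 25)/93 = 93/93 = 1

Summary (fraction, with percent):

explained: PC1 0.3978 (39.78%), PC2 0.3333 (33.33%), PC3 0.2688 (26.88%);  cumulative: 0.3978, 0.7312, 1


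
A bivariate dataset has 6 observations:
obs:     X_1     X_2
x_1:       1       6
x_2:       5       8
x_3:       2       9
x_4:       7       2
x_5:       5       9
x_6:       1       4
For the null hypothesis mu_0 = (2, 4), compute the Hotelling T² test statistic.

Step 1 — sample mean vector:
  mean(X_1) = (1 + 5 + 2 + 7 + 5 + 1) / 6 = 21/6 = 3.5
  mean(X_2) = (6 + 8 + 9 + 2 + 9 + 4) / 6 = 38/6 = 6.3333
  x̄ = (3.5, 6.3333),  deviation x̄ - mu_0 = (3.5, 6.3333) - (2, 4) = (1.5, 2.3333).

Step 2 — sample covariance matrix, S[i,j] = (1/(n-1)) · Σ_k (x_{k,i} - mean_i) · (x_{k,j} - mean_j), divisor n-1 = 5:
  S[X_1,X_1] = ((-2.5)·(-2.5) + (1.5)·(1.5) + (-1.5)·(-1.5) + (3.5)·(3.5) + (1.5)·(1.5) + (-2.5)·(-2.5)) / 5 = 31.5/5 = 6.3
  S[X_1,X_2] = ((-2.5)·(-0.3333) + (1.5)·(1.6667) + (-1.5)·(2.6667) + (3.5)·(-4.3333) + (1.5)·(2.6667) + (-2.5)·(-2.3333)) / 5 = -6/5 = -1.2
  S[X_2,X_2] = ((-0.3333)·(-0.3333) + (1.6667)·(1.6667) + (2.6667)·(2.6667) + (-4.3333)·(-4.3333) + (2.6667)·(2.6667) + (-2.3333)·(-2.3333)) / 5 = 41.3333/5 = 8.2667
  S = [[6.3, -1.2],
 [-1.2, 8.2667]].

Step 3 — invert S. det(S) = 6.3·8.2667 - (-1.2)² = 50.64.
  S^{-1} = (1/det) · [[d, -b], [-b, a]] = [[0.1632, 0.0237],
 [0.0237, 0.1244]].

Step 4 — quadratic form (x̄ - mu_0)^T · S^{-1} · (x̄ - mu_0):
  S^{-1} · (x̄ - mu_0) = (0.3002, 0.3258),
  (x̄ - mu_0)^T · [...] = (1.5)·(0.3002) + (2.3333)·(0.3258) = 1.2105.

Step 5 — scale by n: T² = 6 · 1.2105 = 7.263.

T² ≈ 7.263


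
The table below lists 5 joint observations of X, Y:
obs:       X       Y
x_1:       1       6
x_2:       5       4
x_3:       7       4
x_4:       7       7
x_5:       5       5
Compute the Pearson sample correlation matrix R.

Step 1 — column means:
  mean(X) = (1 + 5 + 7 + 7 + 5) / 5 = 25/5 = 5
  mean(Y) = (6 + 4 + 4 + 7 + 5) / 5 = 26/5 = 5.2

Step 2 — sample variances and covariances s[i,j] = (1/(n-1)) · Σ_k (x_{k,i} - mean_i) · (x_{k,j} - mean_j), with n-1 = 4:
  s[X,X] = ((-4)·(-4) + (0)·(0) + (2)·(2) + (2)·(2) + (0)·(0)) / 4 = 24/4 = 6
  s[X,Y] = ((-4)·(0.8) + (0)·(-1.2) + (2)·(-1.2) + (2)·(1.8) + (0)·(-0.2)) / 4 = -2/4 = -0.5
  s[Y,Y] = ((0.8)·(0.8) + (-1.2)·(-1.2) + (-1.2)·(-1.2) + (1.8)·(1.8) + (-0.2)·(-0.2)) / 4 = 6.8/4 = 1.7
  Sample standard deviations s_i = √(s[i,i]):
  s(X) = √(6) = 2.4495
  s(Y) = √(1.7) = 1.3038

Step 3 — r_{ij} = s_{ij} / (s_i · s_j):
  r[X,X] = 1 (diagonal).
  r[X,Y] = -0.5 / (2.4495 · 1.3038) = -0.5 / 3.1937 = -0.1566
  r[Y,Y] = 1 (diagonal).

R is symmetric with unit diagonal. Assembling:

R = [[1, -0.1566],
 [-0.1566, 1]]


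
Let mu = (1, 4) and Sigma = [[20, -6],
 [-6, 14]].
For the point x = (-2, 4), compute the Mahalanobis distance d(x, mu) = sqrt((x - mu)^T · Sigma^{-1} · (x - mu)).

Step 1 — centre the observation: (x - mu) = (-3, 0).

Step 2 — invert Sigma. det(Sigma) = 20·14 - (-6)² = 244.
  Sigma^{-1} = (1/det) · [[d, -b], [-b, a]] = [[0.0574, 0.0246],
 [0.0246, 0.082]].

Step 3 — form the quadratic (x - mu)^T · Sigma^{-1} · (x - mu):
  Sigma^{-1} · (x - mu) = (-0.1721, -0.0738).
  (x - mu)^T · [Sigma^{-1} · (x - mu)] = (-3)·(-0.1721) + (0)·(-0.0738) = 0.5164.

Step 4 — take square root: d = √(0.5164) ≈ 0.7186.

d(x, mu) = √(0.5164) ≈ 0.7186


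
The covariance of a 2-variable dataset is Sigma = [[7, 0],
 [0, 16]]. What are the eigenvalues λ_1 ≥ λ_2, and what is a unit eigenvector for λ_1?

Step 1 — characteristic polynomial of 2×2 Sigma:
  det(Sigma - λI) = λ² - trace · λ + det = 0.
  trace = 7 + 16 = 23, det = 7·16 - (0)² = 112.
Step 2 — discriminant:
  Δ = trace² - 4·det = 529 - 448 = 81.
Step 3 — eigenvalues:
  λ = (trace ± √Δ)/2 = (23 ± 9)/2,
  λ_1 = 16,  λ_2 = 7.

Step 4 — unit eigenvector for λ_1: Sigma is diagonal, so its eigenvectors are the coordinate axes. λ_1 = 16 is the diagonal entry on the second coordinate axis, hence
  v_1 = (0, 1) (||v_1|| = 1).

λ_1 = 16,  λ_2 = 7;  v_1 ≈ (0, 1)


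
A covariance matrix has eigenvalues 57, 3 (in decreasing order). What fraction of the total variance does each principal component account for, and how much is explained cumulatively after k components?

Step 1 — total variance = trace(Sigma) = Σ λ_i = 57 + 3 = 60.

Step 2 — fraction explained by component i = λ_i / Σ λ:
  PC1: 57/60 = 0.95
  PC2: 3/60 = 0.05

Step 3 — cumulative fraction after k components = (λ_1 + ... + λ_k) / Σ λ:
  k = 1: 57/60 = 0.95
  k = 2: (57 + 3)/60 = 60/60 = 1

Summary (fraction, with percent):

explained: PC1 0.95 (95%), PC2 0.05 (5%);  cumulative: 0.95, 1


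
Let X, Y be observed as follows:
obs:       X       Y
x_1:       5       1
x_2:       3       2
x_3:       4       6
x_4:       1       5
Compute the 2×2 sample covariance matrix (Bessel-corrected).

Step 1 — column means:
  mean(X) = (5 + 3 + 4 + 1) / 4 = 13/4 = 3.25
  mean(Y) = (1 + 2 + 6 + 5) / 4 = 14/4 = 3.5

Step 2 — sample covariance S[i,j] = (1/(n-1)) · Σ_k (x_{k,i} - mean_i) · (x_{k,j} - mean_j), with n-1 = 3.
  S[X,X] = ((1.75)·(1.75) + (-0.25)·(-0.25) + (0.75)·(0.75) + (-2.25)·(-2.25)) / 3 = 8.75/3 = 2.9167
  S[X,Y] = ((1.75)·(-2.5) + (-0.25)·(-1.5) + (0.75)·(2.5) + (-2.25)·(1.5)) / 3 = -5.5/3 = -1.8333
  S[Y,Y] = ((-2.5)·(-2.5) + (-1.5)·(-1.5) + (2.5)·(2.5) + (1.5)·(1.5)) / 3 = 17/3 = 5.6667

S is symmetric (S[j,i] = S[i,j]). Assembling:

S = [[2.9167, -1.8333],
 [-1.8333, 5.6667]]


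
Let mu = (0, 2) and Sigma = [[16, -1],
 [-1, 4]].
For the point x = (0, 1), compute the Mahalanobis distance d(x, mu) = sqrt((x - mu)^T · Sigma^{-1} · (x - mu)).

Step 1 — centre the observation: (x - mu) = (0, -1).

Step 2 — invert Sigma. det(Sigma) = 16·4 - (-1)² = 63.
  Sigma^{-1} = (1/det) · [[d, -b], [-b, a]] = [[0.0635, 0.0159],
 [0.0159, 0.254]].

Step 3 — form the quadratic (x - mu)^T · Sigma^{-1} · (x - mu):
  Sigma^{-1} · (x - mu) = (-0.0159, -0.254).
  (x - mu)^T · [Sigma^{-1} · (x - mu)] = (0)·(-0.0159) + (-1)·(-0.254) = 0.254.

Step 4 — take square root: d = √(0.254) ≈ 0.504.

d(x, mu) = √(0.254) ≈ 0.504


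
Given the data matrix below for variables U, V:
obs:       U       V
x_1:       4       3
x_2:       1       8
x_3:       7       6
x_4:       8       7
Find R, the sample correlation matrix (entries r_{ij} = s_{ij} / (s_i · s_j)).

Step 1 — column means:
  mean(U) = (4 + 1 + 7 + 8) / 4 = 20/4 = 5
  mean(V) = (3 + 8 + 6 + 7) / 4 = 24/4 = 6

Step 2 — sample variances and covariances s[i,j] = (1/(n-1)) · Σ_k (x_{k,i} - mean_i) · (x_{k,j} - mean_j), with n-1 = 3:
  s[U,U] = ((-1)·(-1) + (-4)·(-4) + (2)·(2) + (3)·(3)) / 3 = 30/3 = 10
  s[U,V] = ((-1)·(-3) + (-4)·(2) + (2)·(0) + (3)·(1)) / 3 = -2/3 = -0.6667
  s[V,V] = ((-3)·(-3) + (2)·(2) + (0)·(0) + (1)·(1)) / 3 = 14/3 = 4.6667
  Sample standard deviations s_i = √(s[i,i]):
  s(U) = √(10) = 3.1623
  s(V) = √(4.6667) = 2.1602

Step 3 — r_{ij} = s_{ij} / (s_i · s_j):
  r[U,U] = 1 (diagonal).
  r[U,V] = -0.6667 / (3.1623 · 2.1602) = -0.6667 / 6.8313 = -0.0976
  r[V,V] = 1 (diagonal).

R is symmetric with unit diagonal. Assembling:

R = [[1, -0.0976],
 [-0.0976, 1]]


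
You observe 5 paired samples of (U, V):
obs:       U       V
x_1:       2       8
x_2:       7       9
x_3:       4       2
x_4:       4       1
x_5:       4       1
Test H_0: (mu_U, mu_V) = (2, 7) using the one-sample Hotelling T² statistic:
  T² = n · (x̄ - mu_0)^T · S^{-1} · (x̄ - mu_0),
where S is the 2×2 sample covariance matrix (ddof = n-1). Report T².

Step 1 — sample mean vector:
  mean(U) = (2 + 7 + 4 + 4 + 4) / 5 = 21/5 = 4.2
  mean(V) = (8 + 9 + 2 + 1 + 1) / 5 = 21/5 = 4.2
  x̄ = (4.2, 4.2),  deviation x̄ - mu_0 = (4.2, 4.2) - (2, 7) = (2.2, -2.8).

Step 2 — sample covariance matrix, S[i,j] = (1/(n-1)) · Σ_k (x_{k,i} - mean_i) · (x_{k,j} - mean_j), divisor n-1 = 4:
  S[U,U] = ((-2.2)·(-2.2) + (2.8)·(2.8) + (-0.2)·(-0.2) + (-0.2)·(-0.2) + (-0.2)·(-0.2)) / 4 = 12.8/4 = 3.2
  S[U,V] = ((-2.2)·(3.8) + (2.8)·(4.8) + (-0.2)·(-2.2) + (-0.2)·(-3.2) + (-0.2)·(-3.2)) / 4 = 6.8/4 = 1.7
  S[V,V] = ((3.8)·(3.8) + (4.8)·(4.8) + (-2.2)·(-2.2) + (-3.2)·(-3.2) + (-3.2)·(-3.2)) / 4 = 62.8/4 = 15.7
  S = [[3.2, 1.7],
 [1.7, 15.7]].

Step 3 — invert S. det(S) = 3.2·15.7 - (1.7)² = 47.35.
  S^{-1} = (1/det) · [[d, -b], [-b, a]] = [[0.3316, -0.0359],
 [-0.0359, 0.0676]].

Step 4 — quadratic form (x̄ - mu_0)^T · S^{-1} · (x̄ - mu_0):
  S^{-1} · (x̄ - mu_0) = (0.83, -0.2682),
  (x̄ - mu_0)^T · [...] = (2.2)·(0.83) + (-2.8)·(-0.2682) = 2.577.

Step 5 — scale by n: T² = 5 · 2.577 = 12.8849.

T² ≈ 12.8849


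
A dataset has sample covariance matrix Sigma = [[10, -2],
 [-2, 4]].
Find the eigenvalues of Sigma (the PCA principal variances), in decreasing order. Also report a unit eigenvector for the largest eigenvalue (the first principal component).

Step 1 — characteristic polynomial of 2×2 Sigma:
  det(Sigma - λI) = λ² - trace · λ + det = 0.
  trace = 10 + 4 = 14, det = 10·4 - (-2)² = 36.
Step 2 — discriminant:
  Δ = trace² - 4·det = 196 - 144 = 52.
Step 3 — eigenvalues:
  λ = (trace ± √Δ)/2 = (14 ± 7.2111)/2,
  λ_1 = 10.6056,  λ_2 = 3.3944.

Step 4 — unit eigenvector for λ_1: solve (Sigma - λ_1 I)v = 0. First row:
  (10 - 10.6056)·v_x + (-2)·v_y = 0, i.e. (-0.6056)·v_x + (-2)·v_y = 0,
  so v ∝ (b, λ_1 - a) = (-2, 0.6056); multiply by -1 so the first entry is positive: u = (2, -0.6056).
  ||u|| = √((2)² + (-0.6056)²) = √(4.3667) ≈ 2.0897,
  v_1 = u/||u|| ≈ (0.9571, -0.2898) (||v_1|| = 1).

λ_1 = 10.6056,  λ_2 = 3.3944;  v_1 ≈ (0.9571, -0.2898)


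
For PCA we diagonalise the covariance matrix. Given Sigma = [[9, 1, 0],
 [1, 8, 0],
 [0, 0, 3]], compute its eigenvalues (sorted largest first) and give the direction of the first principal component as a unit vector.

Step 1 — characteristic polynomial p(λ) = det(λI - Sigma) = λ³ - tr·λ² + c_1·λ - det, where tr = trace, c_1 = sum of the principal 2×2 minors, det = det(Sigma):
  tr = 9 + 8 + 3 = 20,
  c_1 = (9·8 - (1)²) + (9·3 - (0)²) + (8·3 - (0)²) = 71 + 27 + 24 = 122,
  det = 9·(8·3 - (0)²) - (1)·((1)·3 - (0)·(0)) + (0)·((1)·(0) - 8·(0)) = 9·(24) - (1)·(3) + (0)·(0) = 213.
  So p(λ) = λ³ - 20λ² + 122λ - 213.
Step 2 — look for an integer root (rational root theorem: any rational root is an integer divisor of 213). Testing λ = 3:
  p(3) = 27 - 180 + 366 - 213 = 0  ✓
  Dividing out (λ - 3): p(λ) = (λ - 3)(λ² - 17λ + 71).
Step 3 — remaining eigenvalues from the quadratic λ² - 17λ + 71 = 0:
  Δ = 17² - 4·71 = 289 - 284 = 5,  λ = (17 ± √5)/2 = (17 ± 2.2361)/2 ≈ 9.618 or 7.382.
  Sorted: λ_1 = 9.618,  λ_2 = 7.382,  λ_3 = 3  (check: sum = 20 = tr ✓).

Step 4 — unit eigenvector for λ_1 ≈ 9.618: v spans the null space of (Sigma - λ_1 I), whose rows are
  r_1 = (-0.618, 1, 0),  r_2 = (1, -1.618, 0),  r_3 = (0, 0, -6.618).
  v is orthogonal to every row, so take v ∝ r_1 × r_3 = ((1)·(-6.618) - (0)·(0), (0)·(0) - (-0.618)·(-6.618), (-0.618)·(0) - (1)·(0)) ≈ (-6.618, -4.0902, 0).
  Rescale (multiply by -1 so the first nonzero entry is positive): u = (6.618, 4.0902, 0).
  ||u|| = √((6.618)² + (4.0902)² + (0)²) = √(60.5279) ≈ 7.78,  v_1 = u/||u|| ≈ (0.8507, 0.5257, 0) (||v_1|| = 1).

λ_1 = 9.618,  λ_2 = 7.382,  λ_3 = 3;  v_1 ≈ (0.8507, 0.5257, 0)


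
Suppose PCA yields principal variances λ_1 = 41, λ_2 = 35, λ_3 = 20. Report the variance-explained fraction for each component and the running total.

Step 1 — total variance = trace(Sigma) = Σ λ_i = 41 + 35 + 20 = 96.

Step 2 — fraction explained by component i = λ_i / Σ λ:
  PC1: 41/96 = 0.4271
  PC2: 35/96 = 0.3646
  PC3: 20/96 = 0.2083

Step 3 — cumulative fraction after k components = (λ_1 + ... + λ_k) / Σ λ:
  k = 1: 41/96 = 0.4271
  k = 2: (41 + 35)/96 = 76/96 = 0.7917
  k = 3: (41 + 35 + 20)/96 = 96/96 = 1

Summary (fraction, with percent):

explained: PC1 0.4271 (42.71%), PC2 0.3646 (36.46%), PC3 0.2083 (20.83%);  cumulative: 0.4271, 0.7917, 1


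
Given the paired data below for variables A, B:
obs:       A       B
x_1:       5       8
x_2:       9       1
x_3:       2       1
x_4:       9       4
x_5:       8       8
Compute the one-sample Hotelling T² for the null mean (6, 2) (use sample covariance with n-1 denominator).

Step 1 — sample mean vector:
  mean(A) = (5 + 9 + 2 + 9 + 8) / 5 = 33/5 = 6.6
  mean(B) = (8 + 1 + 1 + 4 + 8) / 5 = 22/5 = 4.4
  x̄ = (6.6, 4.4),  deviation x̄ - mu_0 = (6.6, 4.4) - (6, 2) = (0.6, 2.4).

Step 2 — sample covariance matrix, S[i,j] = (1/(n-1)) · Σ_k (x_{k,i} - mean_i) · (x_{k,j} - mean_j), divisor n-1 = 4:
  S[A,A] = ((-1.6)·(-1.6) + (2.4)·(2.4) + (-4.6)·(-4.6) + (2.4)·(2.4) + (1.4)·(1.4)) / 4 = 37.2/4 = 9.3
  S[A,B] = ((-1.6)·(3.6) + (2.4)·(-3.4) + (-4.6)·(-3.4) + (2.4)·(-0.4) + (1.4)·(3.6)) / 4 = 5.8/4 = 1.45
  S[B,B] = ((3.6)·(3.6) + (-3.4)·(-3.4) + (-3.4)·(-3.4) + (-0.4)·(-0.4) + (3.6)·(3.6)) / 4 = 49.2/4 = 12.3
  S = [[9.3, 1.45],
 [1.45, 12.3]].

Step 3 — invert S. det(S) = 9.3·12.3 - (1.45)² = 112.2875.
  S^{-1} = (1/det) · [[d, -b], [-b, a]] = [[0.1095, -0.0129],
 [-0.0129, 0.0828]].

Step 4 — quadratic form (x̄ - mu_0)^T · S^{-1} · (x̄ - mu_0):
  S^{-1} · (x̄ - mu_0) = (0.0347, 0.191),
  (x̄ - mu_0)^T · [...] = (0.6)·(0.0347) + (2.4)·(0.191) = 0.4793.

Step 5 — scale by n: T² = 5 · 0.4793 = 2.3965.

T² ≈ 2.3965


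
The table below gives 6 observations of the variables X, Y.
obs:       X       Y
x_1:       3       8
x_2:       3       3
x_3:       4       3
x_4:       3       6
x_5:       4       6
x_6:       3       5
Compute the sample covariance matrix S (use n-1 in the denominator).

Step 1 — column means:
  mean(X) = (3 + 3 + 4 + 3 + 4 + 3) / 6 = 20/6 = 3.3333
  mean(Y) = (8 + 3 + 3 + 6 + 6 + 5) / 6 = 31/6 = 5.1667

Step 2 — sample covariance S[i,j] = (1/(n-1)) · Σ_k (x_{k,i} - mean_i) · (x_{k,j} - mean_j), with n-1 = 5.
  S[X,X] = ((-0.3333)·(-0.3333) + (-0.3333)·(-0.3333) + (0.6667)·(0.6667) + (-0.3333)·(-0.3333) + (0.6667)·(0.6667) + (-0.3333)·(-0.3333)) / 5 = 1.3333/5 = 0.2667
  S[X,Y] = ((-0.3333)·(2.8333) + (-0.3333)·(-2.1667) + (0.6667)·(-2.1667) + (-0.3333)·(0.8333) + (0.6667)·(0.8333) + (-0.3333)·(-0.1667)) / 5 = -1.3333/5 = -0.2667
  S[Y,Y] = ((2.8333)·(2.8333) + (-2.1667)·(-2.1667) + (-2.1667)·(-2.1667) + (0.8333)·(0.8333) + (0.8333)·(0.8333) + (-0.1667)·(-0.1667)) / 5 = 18.8333/5 = 3.7667

S is symmetric (S[j,i] = S[i,j]). Assembling:

S = [[0.2667, -0.2667],
 [-0.2667, 3.7667]]
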